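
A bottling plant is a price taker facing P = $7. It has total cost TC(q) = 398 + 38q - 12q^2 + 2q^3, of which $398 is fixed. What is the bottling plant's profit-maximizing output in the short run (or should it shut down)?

Strip out fixed cost: VC = 38q - 12q^2 + 2q^3. Then AVC = 38 - 12q + 2q^2 and MC = 38 - 24q + 6q^2.
AVC hits its minimum where MC = AVC, at q = 3, giving min AVC = 38 - 12·3 + 2·3^2 = $20.
P = $7 lies below min AVC = $20; no output level covers variable cost.
Shutting down limits the loss to fixed cost, $398.

Shut down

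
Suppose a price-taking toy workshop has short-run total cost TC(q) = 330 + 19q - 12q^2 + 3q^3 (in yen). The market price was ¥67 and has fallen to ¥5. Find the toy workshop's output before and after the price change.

AVC = 19 - 12q + 3q^2, minimized at q = 2 where min AVC = ¥7. MC = 19 - 24q + 9q^2.
With P = ¥67 above the shutdown price, P = MC gives q = 4.
At P = ¥5 < min AVC = ¥7, price no longer covers variable cost at any output, so the firm shuts down: q = 0.

Output falls from 4 to 0 (the firm shuts down)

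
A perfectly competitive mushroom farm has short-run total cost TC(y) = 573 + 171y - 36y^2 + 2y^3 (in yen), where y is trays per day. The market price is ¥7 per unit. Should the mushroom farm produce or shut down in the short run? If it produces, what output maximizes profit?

Shut down

Strip out fixed cost: VC = 171y - 36y^2 + 2y^3. Then AVC = 171 - 36y + 2y^2 and MC = 171 - 72y + 6y^2.
AVC is minimized where dAVC/dy = -36 + 4y = 0, at y = 9; min AVC = 171 - 36·9 + 2·9^2 = ¥9.
Since P = ¥7 < min AVC = ¥9, price fails to cover variable cost at any output.
The firm minimizes its loss by shutting down and losing only its fixed cost of ¥573.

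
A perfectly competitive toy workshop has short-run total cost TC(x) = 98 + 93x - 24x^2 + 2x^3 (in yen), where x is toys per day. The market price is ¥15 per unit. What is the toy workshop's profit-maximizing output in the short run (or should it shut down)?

Variable cost is VC = 93x - 24x^2 + 2x^3, so AVC = VC/x = 93 - 24x + 2x^2 and MC = dTC/dx = 93 - 48x + 6x^2.
AVC is minimized where dAVC/dx = -24 + 4x = 0, at x = 6; min AVC = 93 - 24·6 + 2·6^2 = ¥21.
P = ¥15 lies below min AVC = ¥21; no output level covers variable cost.
Shutting down limits the loss to fixed cost, ¥98.

Shut down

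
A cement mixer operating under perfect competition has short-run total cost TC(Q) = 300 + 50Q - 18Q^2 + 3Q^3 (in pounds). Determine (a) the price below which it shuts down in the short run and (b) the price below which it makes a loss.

AVC = 50 - 18Q + 3Q^2; minimized at Q = 3, giving min AVC = £23. That is the shutdown price.
ATC = 300/Q + 50 - 18Q + 3Q^2. Setting dATC/dQ = −300/Q^2 − 18 + 6Q = 0 gives Q = 5 (since 6·5^3 − 18·5^2 = 300).
min ATC = 300/5 + 50 − 18·5 + 3·5^2 = £95. That is the break-even price.
For £23 ≤ P < £95 the firm produces at a loss; below £23 it shuts down.

Shutdown price = £23; break-even price = £95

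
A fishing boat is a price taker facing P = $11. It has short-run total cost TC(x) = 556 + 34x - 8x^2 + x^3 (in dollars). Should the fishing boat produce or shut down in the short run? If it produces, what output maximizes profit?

Strip out fixed cost: VC = 34x - 8x^2 + x^3. Then AVC = 34 - 8x + x^2 and MC = 34 - 16x + 3x^2.
AVC is minimized where dAVC/dx = -8 + 2x = 0, at x = 4; min AVC = 34 - 8·4 + 4^2 = $18.
With P < min AVC ($11 < $18), every unit sold adds to the loss.
Best response: produce nothing and absorb the $556 fixed cost.

Shut down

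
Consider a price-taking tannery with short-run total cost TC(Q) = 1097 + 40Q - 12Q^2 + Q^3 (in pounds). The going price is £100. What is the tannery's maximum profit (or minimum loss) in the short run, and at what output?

AVC = 40 - 12Q + Q^2; min AVC = £4 at Q = 6. Since P = £100 ≥ min AVC, the firm produces.
With MC = 40 - 24Q + 3Q^2, P = MC on the upward-sloping part at Q* = 10.
TR = 100·10 = 1000. TC = 1097 + 200 = 1297. Profit = 1000 − 1297 = -£297.
Shutting down would mean losing the fixed cost of £1097, so operating at a loss of £297 is better by £800.

Profit = -£297 at Q = 10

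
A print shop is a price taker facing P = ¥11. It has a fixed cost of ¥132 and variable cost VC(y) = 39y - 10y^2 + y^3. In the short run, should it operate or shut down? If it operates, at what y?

Shut down

Strip out fixed cost: VC = 39y - 10y^2 + y^3. Then AVC = 39 - 10y + y^2 and MC = 39 - 20y + 3y^2.
The AVC parabola has its vertex at y = 10/2 = 5, where AVC = 39 - 10·5 + 5^2 = ¥14.
Since P = ¥11 < min AVC = ¥14, price fails to cover variable cost at any output.
The firm minimizes its loss by shutting down and losing only its fixed cost of ¥132.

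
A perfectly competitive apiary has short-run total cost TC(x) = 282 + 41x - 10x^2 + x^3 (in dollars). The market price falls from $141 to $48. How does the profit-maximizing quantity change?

Output falls from 10 to 7

MC = 41 - 20x + 3x^2; the shutdown threshold is min AVC = $16 (at x = 5).
With P = $141 above the shutdown price, P = MC gives x = 10.
At P = $48 ≥ min AVC, set P = MC: x = 7. The firm stays open but cuts output.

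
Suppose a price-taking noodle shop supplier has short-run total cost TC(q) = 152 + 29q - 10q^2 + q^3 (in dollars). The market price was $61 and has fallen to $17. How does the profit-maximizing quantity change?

MC = 29 - 20q + 3q^2; the shutdown threshold is min AVC = $4 (at q = 5).
At P = $61 ≥ min AVC, set P = MC on the rising branch: q = 8.
At P = $17 ≥ min AVC, set P = MC: q = 6. The firm stays open but cuts output.

Output falls from 8 to 6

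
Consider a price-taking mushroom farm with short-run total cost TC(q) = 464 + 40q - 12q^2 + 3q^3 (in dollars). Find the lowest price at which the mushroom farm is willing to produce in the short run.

The firm shuts down when price falls below the minimum of average variable cost. AVC = VC/q = 40 - 12q + 3q^2.
dAVC/dq = -12 + 6q = 0 gives q = 2. min AVC = 40 - 12·2 + 3·2^2 = 28.
So the shutdown price is $28.

$28 per unit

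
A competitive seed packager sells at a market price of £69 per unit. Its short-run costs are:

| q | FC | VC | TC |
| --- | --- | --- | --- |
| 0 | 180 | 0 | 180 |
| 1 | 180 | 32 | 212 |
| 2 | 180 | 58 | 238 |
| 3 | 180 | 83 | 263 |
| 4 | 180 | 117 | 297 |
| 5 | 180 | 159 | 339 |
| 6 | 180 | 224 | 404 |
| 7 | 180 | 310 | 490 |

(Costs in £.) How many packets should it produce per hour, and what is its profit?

q = 6; profit = £10

Tabulate TR − TC: q=0: -180; q=1: -143; q=2: -100; q=3: -56; q=4: -21; q=5: 6; q=6: 10; q=7: -7.
Profit is maximized at q = 6. AVC there is 224/6 = £37.33 ≤ P, so producing beats shutting down (which would give -£180).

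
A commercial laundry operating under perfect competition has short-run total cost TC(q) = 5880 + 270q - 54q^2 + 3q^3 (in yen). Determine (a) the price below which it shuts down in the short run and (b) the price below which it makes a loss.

AVC = 270 - 54q + 3q^2; minimized at q = 9, giving min AVC = ¥27. That is the shutdown price.
ATC = 5880/q + 270 - 54q + 3q^2. Setting dATC/dq = −5880/q^2 − 54 + 6q = 0 gives q = 14 (since 6·14^3 − 54·14^2 = 5880).
min ATC = 5880/14 + 270 − 54·14 + 3·14^2 = ¥522. That is the break-even price.
Between these two prices the firm operates at a loss; above ¥522 it earns a profit.

Shutdown price = ¥27; break-even price = ¥522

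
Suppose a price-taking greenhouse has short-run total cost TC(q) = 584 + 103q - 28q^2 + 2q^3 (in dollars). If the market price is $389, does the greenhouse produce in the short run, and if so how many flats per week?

From TC, MC = TC'(q) = 103 - 56q + 6q^2 and AVC = VC/q = 103 - 28q + 2q^2.
The AVC parabola has its vertex at q = 28/4 = 7, where AVC = 103 - 28·7 + 2·7^2 = $5.
Since P = $389 ≥ min AVC = $5, price covers variable cost and the firm should produce.
Set P = MC: 389 = 103 - 56q + 6q^2 → -286 - 56q + 6q^2 = 0. The roots are q = -11/3 and q = 13; the profit-maximizing output is on the rising part of MC, so q* = 13.
Check: AVC at q = 13 is $77 ≤ P, so revenue covers variable cost.
Profit = P·q − TC = 389·13 − 1585 = $3472.

Produce at q = 13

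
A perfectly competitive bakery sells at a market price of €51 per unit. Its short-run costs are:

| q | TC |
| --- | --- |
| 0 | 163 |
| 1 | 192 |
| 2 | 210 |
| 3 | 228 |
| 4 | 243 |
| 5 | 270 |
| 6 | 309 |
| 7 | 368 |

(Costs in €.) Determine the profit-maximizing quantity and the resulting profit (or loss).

q = 6; profit = -€3

Compute π = P·q − TC at each output: q=0: -163; q=1: -141; q=2: -108; q=3: -75; q=4: -39; q=5: -15; q=6: -3; q=7: -11.
Profit is maximized at q = 6. AVC there is 146/6 = €24.33 ≤ P, so producing beats shutting down (which would give -€163).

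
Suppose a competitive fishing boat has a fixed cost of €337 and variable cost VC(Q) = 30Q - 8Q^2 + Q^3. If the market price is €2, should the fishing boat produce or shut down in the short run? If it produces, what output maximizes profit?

Shut down

Strip out fixed cost: VC = 30Q - 8Q^2 + Q^3. Then AVC = 30 - 8Q + Q^2 and MC = 30 - 16Q + 3Q^2.
AVC hits its minimum where MC = AVC, at Q = 4, giving min AVC = 30 - 8·4 + 4^2 = €14.
P = €2 lies below min AVC = €14; no output level covers variable cost.
Best response: produce nothing and absorb the €337 fixed cost.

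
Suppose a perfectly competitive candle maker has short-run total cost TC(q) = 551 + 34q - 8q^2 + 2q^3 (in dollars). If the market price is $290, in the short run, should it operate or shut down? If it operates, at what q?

From TC, MC = TC'(q) = 34 - 16q + 6q^2 and AVC = VC/q = 34 - 8q + 2q^2.
AVC hits its minimum where MC = AVC, at q = 2, giving min AVC = 34 - 8·2 + 2·2^2 = $26.
Because $290 ≥ $26, revenue can cover variable cost; the firm operates.
P = MC gives -256 - 16q + 6q^2 = 0, with roots -16/3 and 8. Take the larger (rising MC): q* = 8.
Check: AVC at q = 8 is $98 ≤ P, so revenue covers variable cost.
Profit = P·q − TC = 290·8 − 1335 = $985.

Produce at q = 8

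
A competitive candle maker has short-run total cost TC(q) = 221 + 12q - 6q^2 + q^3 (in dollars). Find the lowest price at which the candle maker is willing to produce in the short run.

Short-run supply begins at min AVC. From VC = 12q - 6q^2 + q^3, AVC = 12 - 6q + q^2.
At the minimum of AVC, MC = AVC. MC = 12 - 12q + 3q^2; setting MC = AVC gives 2q^2 - 6q = 0, so q = 3. min AVC = 3.
So the shutdown price is $3.

$3 per unit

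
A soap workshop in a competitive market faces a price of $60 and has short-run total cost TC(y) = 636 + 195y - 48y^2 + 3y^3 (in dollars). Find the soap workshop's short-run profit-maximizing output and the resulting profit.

AVC = 195 - 48y + 3y^2; min AVC = $3 at y = 8. Since P = $60 ≥ min AVC, the firm produces.
With MC = 195 - 96y + 9y^2, P = MC on the upward-sloping part at y* = 9.
TR = 60·9 = 540. TC = 636 + 54 = 690. Profit = 540 − 690 = -$150.
By producing, the firm covers all variable cost plus $486 of fixed cost; shutting down would lose the full $636.

Profit = -$150 at y = 9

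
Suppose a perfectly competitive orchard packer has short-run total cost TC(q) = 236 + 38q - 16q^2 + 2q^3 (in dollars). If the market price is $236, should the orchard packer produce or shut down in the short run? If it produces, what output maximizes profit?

Strip out fixed cost: VC = 38q - 16q^2 + 2q^3. Then AVC = 38 - 16q + 2q^2 and MC = 38 - 32q + 6q^2.
AVC is minimized where dAVC/dq = -16 + 4q = 0, at q = 4; min AVC = 38 - 16·4 + 2·4^2 = $6.
Because $236 ≥ $6, revenue can cover variable cost; the firm operates.
Set P = MC: 236 = 38 - 32q + 6q^2 → -198 - 32q + 6q^2 = 0. The roots are q = -11/3 and q = 9; the profit-maximizing output is on the rising part of MC, so q* = 9.
Check: AVC at q = 9 is $56 ≤ P, so revenue covers variable cost.
Profit = P·q − TC = 236·9 − 740 = $1384.

Produce at q = 9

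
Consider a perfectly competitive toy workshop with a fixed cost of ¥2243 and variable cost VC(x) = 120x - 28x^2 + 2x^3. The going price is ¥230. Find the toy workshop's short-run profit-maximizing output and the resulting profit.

AVC = 120 - 28x + 2x^2 has its minimum ¥22 at x = 7; price ¥230 clears that bar, so the firm operates.
MC = 120 - 56x + 6x^2. Setting P = MC and taking the root on the rising branch gives x* = 11.
TR = 230·11 = 2530. TC = 2243 + 594 = 2837. Profit = 2530 − 2837 = -¥307.
By producing, the firm covers all variable cost plus ¥1936 of fixed cost; shutting down would lose the full ¥2243.

Profit = -¥307 at x = 11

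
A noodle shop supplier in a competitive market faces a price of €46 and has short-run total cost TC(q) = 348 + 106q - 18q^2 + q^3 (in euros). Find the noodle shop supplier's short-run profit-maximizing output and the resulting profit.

Profit = -€148 at q = 10

AVC = 106 - 18q + q^2; min AVC = €25 at q = 9. Since P = €46 ≥ min AVC, the firm produces.
MC = 106 - 36q + 3q^2. Setting P = MC and taking the root on the rising branch gives q* = 10.
TR = 46·10 = 460. TC = 348 + 260 = 608. Profit = 460 − 608 = -€148.
Shutting down would mean losing the fixed cost of €348, so operating at a loss of €148 is better by €200.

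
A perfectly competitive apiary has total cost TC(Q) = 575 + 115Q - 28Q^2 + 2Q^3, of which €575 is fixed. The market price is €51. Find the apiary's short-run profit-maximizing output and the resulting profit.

Profit = -€319 at Q = 8

AVC = 115 - 28Q + 2Q^2 has its minimum €17 at Q = 7; price €51 clears that bar, so the firm operates.
MC = 115 - 56Q + 6Q^2. Setting P = MC and taking the root on the rising branch gives Q* = 8.
TR = 51·8 = 408. TC = 575 + 152 = 727. Profit = 408 − 727 = -€319.
By producing, the firm covers all variable cost plus €256 of fixed cost; shutting down would lose the full €575.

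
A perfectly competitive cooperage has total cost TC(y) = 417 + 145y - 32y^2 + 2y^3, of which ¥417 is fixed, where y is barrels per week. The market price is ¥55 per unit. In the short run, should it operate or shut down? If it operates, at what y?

Produce at y = 9

Strip out fixed cost: VC = 145y - 32y^2 + 2y^3. Then AVC = 145 - 32y + 2y^2 and MC = 145 - 64y + 6y^2.
The AVC parabola has its vertex at y = 32/4 = 8, where AVC = 145 - 32·8 + 2·8^2 = ¥17.
Because ¥55 ≥ ¥17, revenue can cover variable cost; the firm operates.
Solving P = MC: 90 - 64y + 6y^2 = 0 ⇒ y = 5/3 or 9. On the upward-sloping branch, y* = 9.
Check: AVC at y = 9 is ¥19 ≤ P, so revenue covers variable cost.
Profit = P·y − TC = 55·9 − 588 = -¥93, a loss, but smaller than the ¥417 fixed cost the firm would lose by shutting down.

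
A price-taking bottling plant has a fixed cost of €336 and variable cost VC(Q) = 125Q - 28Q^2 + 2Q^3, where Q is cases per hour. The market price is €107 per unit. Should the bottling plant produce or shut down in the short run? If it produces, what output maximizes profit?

Produce at Q = 9

Variable cost is VC = 125Q - 28Q^2 + 2Q^3, so AVC = VC/Q = 125 - 28Q + 2Q^2 and MC = dTC/dQ = 125 - 56Q + 6Q^2.
AVC hits its minimum where MC = AVC, at Q = 7, giving min AVC = 125 - 28·7 + 2·7^2 = €27.
Because €107 ≥ €27, revenue can cover variable cost; the firm operates.
Solving P = MC: 18 - 56Q + 6Q^2 = 0 ⇒ Q = 1/3 or 9. On the upward-sloping branch, Q* = 9.
Check: AVC at Q = 9 is €35 ≤ P, so revenue covers variable cost.
Profit = P·Q − TC = 107·9 − 651 = €312.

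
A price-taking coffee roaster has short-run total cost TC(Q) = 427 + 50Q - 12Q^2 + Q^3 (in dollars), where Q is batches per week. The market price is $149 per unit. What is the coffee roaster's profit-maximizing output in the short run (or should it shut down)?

Produce at Q = 11

From TC, MC = TC'(Q) = 50 - 24Q + 3Q^2 and AVC = VC/Q = 50 - 12Q + Q^2.
AVC hits its minimum where MC = AVC, at Q = 6, giving min AVC = 50 - 12·6 + 6^2 = $14.
Because $149 ≥ $14, revenue can cover variable cost; the firm operates.
Solving P = MC: -99 - 24Q + 3Q^2 = 0 ⇒ Q = -3 or 11. On the upward-sloping branch, Q* = 11.
Check: AVC at Q = 11 is $39 ≤ P, so revenue covers variable cost.
Profit = P·Q − TC = 149·11 − 856 = $783.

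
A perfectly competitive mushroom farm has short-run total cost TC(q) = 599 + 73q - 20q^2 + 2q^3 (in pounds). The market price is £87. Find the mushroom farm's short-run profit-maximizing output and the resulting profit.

AVC = 73 - 20q + 2q^2 has its minimum £23 at q = 5; price £87 clears that bar, so the firm operates.
With MC = 73 - 40q + 6q^2, P = MC on the upward-sloping part at q* = 7.
TR = 87·7 = 609. TC = 599 + 217 = 816. Profit = 609 − 816 = -£207.
Shutting down would mean losing the fixed cost of £599, so operating at a loss of £207 is better by £392.

Profit = -£207 at q = 7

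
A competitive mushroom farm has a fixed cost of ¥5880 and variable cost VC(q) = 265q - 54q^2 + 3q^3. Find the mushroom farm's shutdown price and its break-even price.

Shutdown price = min AVC. AVC = 265 - 54q + 3q^2, with vertex at q = 9 and minimum ¥22.
ATC = 5880/q + 265 - 54q + 3q^2. Setting dATC/dq = −5880/q^2 − 54 + 6q = 0 gives q = 14 (since 6·14^3 − 54·14^2 = 5880).
min ATC = 5880/14 + 265 − 54·14 + 3·14^2 = ¥517. That is the break-even price.
For ¥22 ≤ P < ¥517 the firm produces at a loss; below ¥22 it shuts down.

Shutdown price = ¥22; break-even price = ¥517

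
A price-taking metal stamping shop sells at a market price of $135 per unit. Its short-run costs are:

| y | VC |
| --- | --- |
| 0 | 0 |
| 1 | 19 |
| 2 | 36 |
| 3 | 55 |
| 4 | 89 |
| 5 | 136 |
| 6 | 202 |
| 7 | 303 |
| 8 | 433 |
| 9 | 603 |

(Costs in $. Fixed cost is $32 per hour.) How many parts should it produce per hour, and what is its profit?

Tabulate TR − TC: y=0: -32; y=1: 84; y=2: 202; y=3: 318; y=4: 419; y=5: 507; y=6: 576; y=7: 610; y=8: 615; y=9: 580.
Profit is maximized at y = 8. AVC there is 433/8 = $54.12 ≤ P, so producing beats shutting down (which would give -$32).

y = 8; profit = $615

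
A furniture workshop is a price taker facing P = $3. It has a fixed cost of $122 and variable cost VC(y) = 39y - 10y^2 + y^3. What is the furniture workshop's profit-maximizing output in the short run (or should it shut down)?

Strip out fixed cost: VC = 39y - 10y^2 + y^3. Then AVC = 39 - 10y + y^2 and MC = 39 - 20y + 3y^2.
The AVC parabola has its vertex at y = 10/2 = 5, where AVC = 39 - 10·5 + 5^2 = $14.
Since P = $3 < min AVC = $14, price fails to cover variable cost at any output.
The firm minimizes its loss by shutting down and losing only its fixed cost of $122.

Shut down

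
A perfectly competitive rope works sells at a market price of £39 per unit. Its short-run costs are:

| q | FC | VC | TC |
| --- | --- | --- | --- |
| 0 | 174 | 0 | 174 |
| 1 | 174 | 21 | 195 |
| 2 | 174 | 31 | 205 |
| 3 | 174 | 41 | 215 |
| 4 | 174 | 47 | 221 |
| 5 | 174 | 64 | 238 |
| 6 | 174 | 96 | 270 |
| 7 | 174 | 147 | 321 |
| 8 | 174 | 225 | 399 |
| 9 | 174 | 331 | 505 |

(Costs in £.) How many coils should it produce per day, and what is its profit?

Compute π = P·q − TC at each output: q=0: -174; q=1: -156; q=2: -127; q=3: -98; q=4: -65; q=5: -43; q=6: -36; q=7: -48; q=8: -87; q=9: -154.
Profit is maximized at q = 6. AVC there is 96/6 = £16 ≤ P, so producing beats shutting down (which would give -£174).

q = 6; profit = -£36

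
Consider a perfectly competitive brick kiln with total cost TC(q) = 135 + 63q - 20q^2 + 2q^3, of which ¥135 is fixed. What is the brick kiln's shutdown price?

The shutdown price is the minimum of AVC. VC = 63q - 20q^2 + 2q^3, so AVC = 63 - 20q + 2q^2.
At the minimum of AVC, MC = AVC. MC = 63 - 40q + 6q^2; setting MC = AVC gives 4q^2 - 20q = 0, so q = 5. min AVC = 13.
So the shutdown price is ¥13.

¥13 per unit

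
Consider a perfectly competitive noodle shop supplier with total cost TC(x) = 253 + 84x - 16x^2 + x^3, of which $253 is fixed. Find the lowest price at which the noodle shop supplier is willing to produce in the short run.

Short-run supply begins at min AVC. From VC = 84x - 16x^2 + x^3, AVC = 84 - 16x + x^2.
At the minimum of AVC, MC = AVC. MC = 84 - 32x + 3x^2; setting MC = AVC gives 2x^2 - 16x = 0, so x = 8. min AVC = 20.
For P < $20 the firm produces nothing.

$20 per unit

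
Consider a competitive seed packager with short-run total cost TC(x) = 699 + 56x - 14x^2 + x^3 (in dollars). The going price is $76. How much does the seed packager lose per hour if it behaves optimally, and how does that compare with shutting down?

AVC = 56 - 14x + x^2; min AVC = $7 at x = 7. Since P = $76 ≥ min AVC, the firm produces.
With MC = 56 - 28x + 3x^2, P = MC on the upward-sloping part at x* = 10.
TR = 76·10 = 760. TC = 699 + 160 = 859. Profit = 760 − 859 = -$99.
By producing, the firm covers all variable cost plus $600 of fixed cost; shutting down would lose the full $699.

Profit = -$99 at x = 10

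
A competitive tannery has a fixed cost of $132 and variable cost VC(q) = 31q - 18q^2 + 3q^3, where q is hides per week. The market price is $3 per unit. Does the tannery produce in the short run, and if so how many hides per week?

Variable cost is VC = 31q - 18q^2 + 3q^3, so AVC = VC/q = 31 - 18q + 3q^2 and MC = dTC/dq = 31 - 36q + 9q^2.
The AVC parabola has its vertex at q = 18/6 = 3, where AVC = 31 - 18·3 + 3·3^2 = $4.
P = $3 lies below min AVC = $4; no output level covers variable cost.
The firm minimizes its loss by shutting down and losing only its fixed cost of $132.

Shut down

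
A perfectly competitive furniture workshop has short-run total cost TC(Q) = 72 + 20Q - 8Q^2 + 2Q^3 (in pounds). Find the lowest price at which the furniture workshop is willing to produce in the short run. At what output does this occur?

£12 per unit, at Q = 2

The shutdown price is the minimum of AVC. VC = 20Q - 8Q^2 + 2Q^3, so AVC = 20 - 8Q + 2Q^2.
At the minimum of AVC, MC = AVC. MC = 20 - 16Q + 6Q^2; setting MC = AVC gives 4Q^2 - 8Q = 0, so Q = 2. min AVC = 12.
The firm shuts down for any P below £12.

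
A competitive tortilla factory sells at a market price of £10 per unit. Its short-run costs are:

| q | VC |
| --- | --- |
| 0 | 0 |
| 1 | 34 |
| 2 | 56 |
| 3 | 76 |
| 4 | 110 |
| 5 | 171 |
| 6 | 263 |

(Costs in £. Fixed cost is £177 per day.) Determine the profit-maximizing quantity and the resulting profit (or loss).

q = 0 (shut down); profit = -£177

Compute π = P·q − TC at each output: q=0: -177; q=1: -201; q=2: -213; q=3: -223; q=4: -247; q=5: -298; q=6: -380.
Profit is highest at q = 0. Equivalently, the lowest AVC in the table is 76/3 ≈ £25.33 at q = 3, and P = £10 falls below it — price never covers variable cost, so the firm shuts down and loses only its fixed cost.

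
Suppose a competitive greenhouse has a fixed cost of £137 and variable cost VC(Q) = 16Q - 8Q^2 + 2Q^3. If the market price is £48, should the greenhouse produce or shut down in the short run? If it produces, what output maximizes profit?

Produce at Q = 4

Strip out fixed cost: VC = 16Q - 8Q^2 + 2Q^3. Then AVC = 16 - 8Q + 2Q^2 and MC = 16 - 16Q + 6Q^2.
AVC is minimized where dAVC/dQ = -8 + 4Q = 0, at Q = 2; min AVC = 16 - 8·2 + 2·2^2 = £8.
Since P = £48 ≥ min AVC = £8, price covers variable cost and the firm should produce.
P = MC gives -32 - 16Q + 6Q^2 = 0, with roots -4/3 and 4. Take the larger (rising MC): Q* = 4.
Check: AVC at Q = 4 is £16 ≤ P, so revenue covers variable cost.
Profit = P·Q − TC = 48·4 − 201 = -£9, a loss, but smaller than the £137 fixed cost the firm would lose by shutting down.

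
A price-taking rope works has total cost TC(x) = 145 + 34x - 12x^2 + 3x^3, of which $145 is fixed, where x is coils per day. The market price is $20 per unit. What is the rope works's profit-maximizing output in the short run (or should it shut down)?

Shut down

From TC, MC = TC'(x) = 34 - 24x + 9x^2 and AVC = VC/x = 34 - 12x + 3x^2.
The AVC parabola has its vertex at x = 12/6 = 2, where AVC = 34 - 12·2 + 3·2^2 = $22.
P = $20 lies below min AVC = $22; no output level covers variable cost.
Best response: produce nothing and absorb the $145 fixed cost.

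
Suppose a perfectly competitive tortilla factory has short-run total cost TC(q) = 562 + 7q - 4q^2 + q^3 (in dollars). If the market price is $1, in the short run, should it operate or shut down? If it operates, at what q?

Strip out fixed cost: VC = 7q - 4q^2 + q^3. Then AVC = 7 - 4q + q^2 and MC = 7 - 8q + 3q^2.
AVC is minimized where dAVC/dq = -4 + 2q = 0, at q = 2; min AVC = 7 - 4·2 + 2^2 = $3.
Since P = $1 < min AVC = $3, price fails to cover variable cost at any output.
Best response: produce nothing and absorb the $562 fixed cost.

Shut down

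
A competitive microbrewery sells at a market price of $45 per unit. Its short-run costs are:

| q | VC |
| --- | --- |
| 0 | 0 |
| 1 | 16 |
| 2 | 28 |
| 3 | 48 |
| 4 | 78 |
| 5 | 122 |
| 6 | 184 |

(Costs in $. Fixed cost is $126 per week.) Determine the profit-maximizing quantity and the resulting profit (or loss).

q = 5; profit = -$23

Tabulate TR − TC: q=0: -126; q=1: -97; q=2: -64; q=3: -39; q=4: -24; q=5: -23; q=6: -40.
Profit is maximized at q = 5. AVC there is 122/5 = $24.40 ≤ P, so producing beats shutting down (which would give -$126).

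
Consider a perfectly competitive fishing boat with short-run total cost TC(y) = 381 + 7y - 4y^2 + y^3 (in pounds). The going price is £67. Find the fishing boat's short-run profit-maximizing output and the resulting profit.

Profit = -£93 at y = 6

AVC = 7 - 4y + y^2; min AVC = £3 at y = 2. Since P = £67 ≥ min AVC, the firm produces.
MC = 7 - 8y + 3y^2. Setting P = MC and taking the root on the rising branch gives y* = 6.
TR = 67·6 = 402. TC = 381 + 114 = 495. Profit = 402 − 495 = -£93.
Shutting down would mean losing the fixed cost of £381, so operating at a loss of £93 is better by £288.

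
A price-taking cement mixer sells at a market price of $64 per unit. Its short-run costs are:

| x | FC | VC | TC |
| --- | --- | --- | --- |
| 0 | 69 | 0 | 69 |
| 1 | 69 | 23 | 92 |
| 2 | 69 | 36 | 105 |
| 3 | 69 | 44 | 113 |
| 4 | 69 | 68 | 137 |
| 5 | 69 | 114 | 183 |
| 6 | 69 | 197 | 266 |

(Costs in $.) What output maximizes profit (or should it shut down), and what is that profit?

x = 5; profit = $137

Profit at each row (π = 64x − TC): x=0: -69; x=1: -28; x=2: 23; x=3: 79; x=4: 119; x=5: 137; x=6: 118.
Profit is maximized at x = 5. AVC there is 114/5 = $22.80 ≤ P, so producing beats shutting down (which would give -$69).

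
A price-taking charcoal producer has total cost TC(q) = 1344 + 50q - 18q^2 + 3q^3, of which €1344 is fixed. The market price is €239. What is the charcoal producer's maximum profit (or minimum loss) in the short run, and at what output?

AVC = 50 - 18q + 3q^2; min AVC = €23 at q = 3. Since P = €239 ≥ min AVC, the firm produces.
With MC = 50 - 36q + 9q^2, P = MC on the upward-sloping part at q* = 7.
TR = 239·7 = 1673. TC = 1344 + 497 = 1841. Profit = 1673 − 1841 = -€168.
By producing, the firm covers all variable cost plus €1176 of fixed cost; shutting down would lose the full €1344.

Profit = -€168 at q = 7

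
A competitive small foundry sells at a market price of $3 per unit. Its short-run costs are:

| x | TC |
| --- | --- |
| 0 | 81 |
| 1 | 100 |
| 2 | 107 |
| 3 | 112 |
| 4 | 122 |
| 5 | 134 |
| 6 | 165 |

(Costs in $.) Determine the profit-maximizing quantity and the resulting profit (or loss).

Tabulate TR − TC: x=0: -81; x=1: -97; x=2: -101; x=3: -103; x=4: -110; x=5: -119; x=6: -147.
Profit is highest at x = 0. Equivalently, the lowest AVC in the table is 41/4 ≈ $10.25 at x = 4, and P = $3 falls below it — price never covers variable cost, so the firm shuts down and loses only its fixed cost.

x = 0 (shut down); profit = -$81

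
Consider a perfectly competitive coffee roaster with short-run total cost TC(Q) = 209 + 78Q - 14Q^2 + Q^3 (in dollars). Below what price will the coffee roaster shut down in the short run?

$29 per unit

The shutdown price is the minimum of AVC. VC = 78Q - 14Q^2 + Q^3, so AVC = 78 - 14Q + Q^2.
dAVC/dQ = -14 + 2Q = 0 gives Q = 7. min AVC = 78 - 14·7 + 7^2 = 29.
So the shutdown price is $29.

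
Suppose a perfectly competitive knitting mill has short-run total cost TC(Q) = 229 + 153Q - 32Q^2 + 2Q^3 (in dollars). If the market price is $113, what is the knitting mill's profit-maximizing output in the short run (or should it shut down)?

Produce at Q = 10

Variable cost is VC = 153Q - 32Q^2 + 2Q^3, so AVC = VC/Q = 153 - 32Q + 2Q^2 and MC = dTC/dQ = 153 - 64Q + 6Q^2.
AVC is minimized where dAVC/dQ = -32 + 4Q = 0, at Q = 8; min AVC = 153 - 32·8 + 2·8^2 = $25.
Since P = $113 ≥ min AVC = $25, price covers variable cost and the firm should produce.
P = MC gives 40 - 64Q + 6Q^2 = 0, with roots 2/3 and 10. Take the larger (rising MC): Q* = 10.
Check: AVC at Q = 10 is $33 ≤ P, so revenue covers variable cost.
Profit = P·Q − TC = 113·10 − 559 = $571.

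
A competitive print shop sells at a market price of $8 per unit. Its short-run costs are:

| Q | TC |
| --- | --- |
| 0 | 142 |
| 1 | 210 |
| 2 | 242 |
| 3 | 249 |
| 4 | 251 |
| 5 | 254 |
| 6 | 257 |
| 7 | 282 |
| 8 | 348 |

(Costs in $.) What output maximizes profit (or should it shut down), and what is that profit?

Q = 0 (shut down); profit = -$142

Tabulate TR − TC: Q=0: -142; Q=1: -202; Q=2: -226; Q=3: -225; Q=4: -219; Q=5: -214; Q=6: -209; Q=7: -226; Q=8: -284.
Profit is highest at Q = 0. Equivalently, the lowest AVC in the table is 115/6 ≈ $19.17 at Q = 6, and P = $8 falls below it — price never covers variable cost, so the firm shuts down and loses only its fixed cost.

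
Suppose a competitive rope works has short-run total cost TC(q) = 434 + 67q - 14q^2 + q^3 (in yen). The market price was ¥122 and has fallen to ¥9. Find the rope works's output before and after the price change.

AVC = 67 - 14q + q^2, minimized at q = 7 where min AVC = ¥18. MC = 67 - 28q + 3q^2.
At P = ¥122 ≥ min AVC, set P = MC on the rising branch: q = 11.
At P = ¥9 < min AVC = ¥18, price no longer covers variable cost at any output, so the firm shuts down: q = 0.

Output falls from 11 to 0 (the firm shuts down)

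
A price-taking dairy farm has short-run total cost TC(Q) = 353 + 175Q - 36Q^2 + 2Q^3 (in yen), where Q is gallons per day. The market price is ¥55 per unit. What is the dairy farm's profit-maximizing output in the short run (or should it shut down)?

Produce at Q = 10

From TC, MC = TC'(Q) = 175 - 72Q + 6Q^2 and AVC = VC/Q = 175 - 36Q + 2Q^2.
AVC hits its minimum where MC = AVC, at Q = 9, giving min AVC = 175 - 36·9 + 2·9^2 = ¥13.
P = ¥55 exceeds min AVC = ¥13, so the firm stays open.
Set P = MC: 55 = 175 - 72Q + 6Q^2 → 120 - 72Q + 6Q^2 = 0. The roots are Q = 2 and Q = 10; the profit-maximizing output is on the rising part of MC, so Q* = 10.
Check: AVC at Q = 10 is ¥15 ≤ P, so revenue covers variable cost.
Profit = P·Q − TC = 55·10 − 503 = ¥47.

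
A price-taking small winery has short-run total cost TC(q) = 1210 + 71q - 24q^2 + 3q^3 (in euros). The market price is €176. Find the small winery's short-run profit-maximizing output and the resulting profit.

Profit = -€328 at q = 7

AVC = 71 - 24q + 3q^2 has its minimum €23 at q = 4; price €176 clears that bar, so the firm operates.
MC = 71 - 48q + 9q^2. Setting P = MC and taking the root on the rising branch gives q* = 7.
TR = 176·7 = 1232. TC = 1210 + 350 = 1560. Profit = 1232 − 1560 = -€328.
Shutting down would mean losing the fixed cost of €1210, so operating at a loss of €328 is better by €882.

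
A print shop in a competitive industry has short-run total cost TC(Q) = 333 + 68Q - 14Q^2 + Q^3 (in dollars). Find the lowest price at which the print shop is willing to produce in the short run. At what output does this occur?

The firm shuts down when price falls below the minimum of average variable cost. AVC = VC/Q = 68 - 14Q + Q^2.
At the minimum of AVC, MC = AVC. MC = 68 - 28Q + 3Q^2; setting MC = AVC gives 2Q^2 - 14Q = 0, so Q = 7. min AVC = 19.
For P < $19 the firm produces nothing.

$19 per unit, at Q = 7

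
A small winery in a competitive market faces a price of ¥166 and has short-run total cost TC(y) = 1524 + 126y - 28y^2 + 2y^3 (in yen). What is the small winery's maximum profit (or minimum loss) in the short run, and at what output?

Profit = -¥324 at y = 10

AVC = 126 - 28y + 2y^2; min AVC = ¥28 at y = 7. Since P = ¥166 ≥ min AVC, the firm produces.
With MC = 126 - 56y + 6y^2, P = MC on the upward-sloping part at y* = 10.
TR = 166·10 = 1660. TC = 1524 + 460 = 1984. Profit = 1660 − 1984 = -¥324.
Shutting down would mean losing the fixed cost of ¥1524, so operating at a loss of ¥324 is better by ¥1200.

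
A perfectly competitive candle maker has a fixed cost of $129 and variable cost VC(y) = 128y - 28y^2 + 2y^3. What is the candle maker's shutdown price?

The firm shuts down when price falls below the minimum of average variable cost. AVC = VC/y = 128 - 28y + 2y^2.
dAVC/dy = -28 + 4y = 0 gives y = 7. min AVC = 128 - 28·7 + 2·7^2 = 30.
So the shutdown price is $30.

$30 per unit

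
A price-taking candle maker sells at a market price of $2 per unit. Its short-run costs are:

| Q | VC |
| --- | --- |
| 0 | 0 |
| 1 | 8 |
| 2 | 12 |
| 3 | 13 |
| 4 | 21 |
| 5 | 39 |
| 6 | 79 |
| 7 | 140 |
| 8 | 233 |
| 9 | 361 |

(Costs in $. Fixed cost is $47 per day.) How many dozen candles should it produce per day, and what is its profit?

Tabulate TR − TC: Q=0: -47; Q=1: -53; Q=2: -55; Q=3: -54; Q=4: -60; Q=5: -76; Q=6: -114; Q=7: -173; Q=8: -264; Q=9: -390.
Profit is highest at Q = 0. Equivalently, the lowest AVC in the table is 13/3 ≈ $4.33 at Q = 3, and P = $2 falls below it — price never covers variable cost, so the firm shuts down and loses only its fixed cost.

Q = 0 (shut down); profit = -$47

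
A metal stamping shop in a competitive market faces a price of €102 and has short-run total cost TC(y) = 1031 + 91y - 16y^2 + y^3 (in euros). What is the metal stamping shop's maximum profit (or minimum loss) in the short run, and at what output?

AVC = 91 - 16y + y^2 has its minimum €27 at y = 8; price €102 clears that bar, so the firm operates.
MC = 91 - 32y + 3y^2. Setting P = MC and taking the root on the rising branch gives y* = 11.
TR = 102·11 = 1122. TC = 1031 + 396 = 1427. Profit = 1122 − 1427 = -€305.
That loss of €305 beats the €1031 the firm would lose by shutting down; producing recovers €726 of fixed cost.

Profit = -€305 at y = 11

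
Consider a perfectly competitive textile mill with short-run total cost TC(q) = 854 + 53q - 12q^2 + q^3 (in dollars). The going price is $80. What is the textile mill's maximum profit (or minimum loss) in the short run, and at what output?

AVC = 53 - 12q + q^2 has its minimum $17 at q = 6; price $80 clears that bar, so the firm operates.
MC = 53 - 24q + 3q^2. Setting P = MC and taking the root on the rising branch gives q* = 9.
TR = 80·9 = 720. TC = 854 + 234 = 1088. Profit = 720 − 1088 = -$368.
By producing, the firm covers all variable cost plus $486 of fixed cost; shutting down would lose the full $854.

Profit = -$368 at q = 9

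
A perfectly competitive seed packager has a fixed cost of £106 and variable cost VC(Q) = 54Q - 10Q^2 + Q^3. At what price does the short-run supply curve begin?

£29 per unit

Short-run supply begins at min AVC. From VC = 54Q - 10Q^2 + Q^3, AVC = 54 - 10Q + Q^2.
At the minimum of AVC, MC = AVC. MC = 54 - 20Q + 3Q^2; setting MC = AVC gives 2Q^2 - 10Q = 0, so Q = 5. min AVC = 29.
For P < £29 the firm produces nothing.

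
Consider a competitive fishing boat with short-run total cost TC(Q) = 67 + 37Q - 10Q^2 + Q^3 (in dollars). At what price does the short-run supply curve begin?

The firm shuts down when price falls below the minimum of average variable cost. AVC = VC/Q = 37 - 10Q + Q^2.
dAVC/dQ = -10 + 2Q = 0 gives Q = 5. min AVC = 37 - 10·5 + 5^2 = 12.
The firm shuts down for any P below $12.

$12 per unit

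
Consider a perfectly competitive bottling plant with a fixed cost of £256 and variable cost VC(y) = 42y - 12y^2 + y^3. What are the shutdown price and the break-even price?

Shutdown price = min AVC. AVC = 42 - 12y + y^2, with vertex at y = 6 and minimum £6.
ATC = 256/y + 42 - 12y + y^2. Setting dATC/dy = −256/y^2 − 12 + 2y = 0 gives y = 8 (since 2·8^3 − 12·8^2 = 256).
min ATC = 256/8 + 42 − 12·8 + 8^2 = £42. That is the break-even price.
Between these two prices the firm operates at a loss; above £42 it earns a profit.

Shutdown price = £6; break-even price = £42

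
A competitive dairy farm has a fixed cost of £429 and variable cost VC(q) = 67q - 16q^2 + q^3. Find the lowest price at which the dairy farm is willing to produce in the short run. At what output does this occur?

£3 per unit, at q = 8

Short-run supply begins at min AVC. From VC = 67q - 16q^2 + q^3, AVC = 67 - 16q + q^2.
dAVC/dq = -16 + 2q = 0 gives q = 8. min AVC = 67 - 16·8 + 8^2 = 3.
For P < £3 the firm produces nothing.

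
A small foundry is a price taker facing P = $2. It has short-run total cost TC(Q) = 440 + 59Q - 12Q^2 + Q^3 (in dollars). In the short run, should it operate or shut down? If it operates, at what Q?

Variable cost is VC = 59Q - 12Q^2 + Q^3, so AVC = VC/Q = 59 - 12Q + Q^2 and MC = dTC/dQ = 59 - 24Q + 3Q^2.
AVC hits its minimum where MC = AVC, at Q = 6, giving min AVC = 59 - 12·6 + 6^2 = $23.
With P < min AVC ($2 < $23), every unit sold adds to the loss.
The firm minimizes its loss by shutting down and losing only its fixed cost of $440.

Shut down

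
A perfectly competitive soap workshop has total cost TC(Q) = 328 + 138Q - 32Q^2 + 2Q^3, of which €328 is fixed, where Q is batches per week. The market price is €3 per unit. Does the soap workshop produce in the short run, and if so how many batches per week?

Variable cost is VC = 138Q - 32Q^2 + 2Q^3, so AVC = VC/Q = 138 - 32Q + 2Q^2 and MC = dTC/dQ = 138 - 64Q + 6Q^2.
The AVC parabola has its vertex at Q = 32/4 = 8, where AVC = 138 - 32·8 + 2·8^2 = €10.
With P < min AVC (€3 < €10), every unit sold adds to the loss.
Best response: produce nothing and absorb the €328 fixed cost.

Shut down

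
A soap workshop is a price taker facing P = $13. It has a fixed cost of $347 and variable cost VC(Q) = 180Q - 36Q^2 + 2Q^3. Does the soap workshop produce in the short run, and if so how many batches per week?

Shut down

Variable cost is VC = 180Q - 36Q^2 + 2Q^3, so AVC = VC/Q = 180 - 36Q + 2Q^2 and MC = dTC/dQ = 180 - 72Q + 6Q^2.
The AVC parabola has its vertex at Q = 36/4 = 9, where AVC = 180 - 36·9 + 2·9^2 = $18.
P = $13 lies below min AVC = $18; no output level covers variable cost.
The firm minimizes its loss by shutting down and losing only its fixed cost of $347.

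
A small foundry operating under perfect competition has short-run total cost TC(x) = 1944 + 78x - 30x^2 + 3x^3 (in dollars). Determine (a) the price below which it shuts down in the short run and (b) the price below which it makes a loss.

Shutdown price = $3; break-even price = $267

Shutdown price = min AVC. AVC = 78 - 30x + 3x^2, with vertex at x = 5 and minimum $3.
ATC = 1944/x + 78 - 30x + 3x^2. Setting dATC/dx = −1944/x^2 − 30 + 6x = 0 gives x = 9 (since 6·9^3 − 30·9^2 = 1944).
min ATC = 1944/9 + 78 − 30·9 + 3·9^2 = $267. That is the break-even price.
For $3 ≤ P < $267 the firm produces at a loss; below $3 it shuts down.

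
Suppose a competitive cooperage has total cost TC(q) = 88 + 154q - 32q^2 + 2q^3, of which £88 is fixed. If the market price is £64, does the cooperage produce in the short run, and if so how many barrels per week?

From TC, MC = TC'(q) = 154 - 64q + 6q^2 and AVC = VC/q = 154 - 32q + 2q^2.
AVC is minimized where dAVC/dq = -32 + 4q = 0, at q = 8; min AVC = 154 - 32·8 + 2·8^2 = £26.
P = £64 exceeds min AVC = £26, so the firm stays open.
Set P = MC: 64 = 154 - 64q + 6q^2 → 90 - 64q + 6q^2 = 0. The roots are q = 5/3 and q = 9; the profit-maximizing output is on the rising part of MC, so q* = 9.
Check: AVC at q = 9 is £28 ≤ P, so revenue covers variable cost.
Profit = P·q − TC = 64·9 − 340 = £236.

Produce at q = 9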